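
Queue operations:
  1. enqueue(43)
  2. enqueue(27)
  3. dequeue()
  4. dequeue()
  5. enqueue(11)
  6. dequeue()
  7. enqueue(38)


enqueue(43) -> [43]
enqueue(27) -> [43, 27]
dequeue()->43, [27]
dequeue()->27, []
enqueue(11) -> [11]
dequeue()->11, []
enqueue(38) -> [38]

Final queue: [38]


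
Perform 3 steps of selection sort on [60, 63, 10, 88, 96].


Initial: [60, 63, 10, 88, 96]
Step 1: min=10 at 2
  Swap: [10, 63, 60, 88, 96]
Step 2: min=60 at 2
  Swap: [10, 60, 63, 88, 96]
Step 3: min=63 at 2
  Swap: [10, 60, 63, 88, 96]

After 3 steps: [10, 60, 63, 88, 96]


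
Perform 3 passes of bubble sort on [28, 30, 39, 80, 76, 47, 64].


Initial: [28, 30, 39, 80, 76, 47, 64]
Pass 1: [28, 30, 39, 76, 47, 64, 80] (3 swaps)
Pass 2: [28, 30, 39, 47, 64, 76, 80] (2 swaps)
Pass 3: [28, 30, 39, 47, 64, 76, 80] (0 swaps)

After 3 passes: [28, 30, 39, 47, 64, 76, 80]


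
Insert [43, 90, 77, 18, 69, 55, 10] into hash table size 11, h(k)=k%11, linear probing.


Insert 43: h=10 -> slot 10
Insert 90: h=2 -> slot 2
Insert 77: h=0 -> slot 0
Insert 18: h=7 -> slot 7
Insert 69: h=3 -> slot 3
Insert 55: h=0, 1 probes -> slot 1
Insert 10: h=10, 5 probes -> slot 4

Table: [77, 55, 90, 69, 10, None, None, 18, None, None, 43]


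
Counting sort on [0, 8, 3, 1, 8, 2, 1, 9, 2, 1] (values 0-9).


Input: [0, 8, 3, 1, 8, 2, 1, 9, 2, 1]
Counts: [1, 3, 2, 1, 0, 0, 0, 0, 2, 1]

Sorted: [0, 1, 1, 1, 2, 2, 3, 8, 8, 9]


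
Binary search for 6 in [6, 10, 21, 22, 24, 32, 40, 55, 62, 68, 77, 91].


Step 1: lo=0, hi=11, mid=5, val=32
Step 2: lo=0, hi=4, mid=2, val=21
Step 3: lo=0, hi=1, mid=0, val=6

Found at index 0


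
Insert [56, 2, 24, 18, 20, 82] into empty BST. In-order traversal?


Insert 56: root
Insert 2: L from 56
Insert 24: L from 56 -> R from 2
Insert 18: L from 56 -> R from 2 -> L from 24
Insert 20: L from 56 -> R from 2 -> L from 24 -> R from 18
Insert 82: R from 56

In-order: [2, 18, 20, 24, 56, 82]


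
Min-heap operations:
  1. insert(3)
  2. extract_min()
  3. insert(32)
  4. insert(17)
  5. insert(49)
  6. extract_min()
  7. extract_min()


insert(3) -> [3]
extract_min()->3, []
insert(32) -> [32]
insert(17) -> [17, 32]
insert(49) -> [17, 32, 49]
extract_min()->17, [32, 49]
extract_min()->32, [49]

Final heap: [49]


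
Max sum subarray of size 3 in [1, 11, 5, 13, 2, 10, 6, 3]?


[0:3]: 17
[1:4]: 29
[2:5]: 20
[3:6]: 25
[4:7]: 18
[5:8]: 19

Max: 29 at [1:4]


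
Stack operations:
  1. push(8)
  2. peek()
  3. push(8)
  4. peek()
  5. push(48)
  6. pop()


push(8) -> [8]
peek()->8
push(8) -> [8, 8]
peek()->8
push(48) -> [8, 8, 48]
pop()->48, [8, 8]

Final stack: [8, 8]


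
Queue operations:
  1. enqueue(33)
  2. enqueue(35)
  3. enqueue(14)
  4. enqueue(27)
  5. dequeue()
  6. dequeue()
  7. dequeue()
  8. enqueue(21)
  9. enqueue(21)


enqueue(33) -> [33]
enqueue(35) -> [33, 35]
enqueue(14) -> [33, 35, 14]
enqueue(27) -> [33, 35, 14, 27]
dequeue()->33, [35, 14, 27]
dequeue()->35, [14, 27]
dequeue()->14, [27]
enqueue(21) -> [27, 21]
enqueue(21) -> [27, 21, 21]

Final queue: [27, 21, 21]


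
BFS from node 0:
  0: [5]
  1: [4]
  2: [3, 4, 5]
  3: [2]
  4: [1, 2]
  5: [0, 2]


Visit 0, enqueue [5]
Visit 5, enqueue [2]
Visit 2, enqueue [3, 4]
Visit 3, enqueue []
Visit 4, enqueue [1]
Visit 1, enqueue []

BFS order: [0, 5, 2, 3, 4, 1]


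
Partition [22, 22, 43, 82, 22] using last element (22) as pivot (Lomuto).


Pivot: 22
  22 <= 22: advance i (no swap)
  22 <= 22: advance i (no swap)
Place pivot at 2: [22, 22, 22, 82, 43]

Partitioned: [22, 22, 22, 82, 43]


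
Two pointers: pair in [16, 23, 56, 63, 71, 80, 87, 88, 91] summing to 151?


lo=0(16)+hi=8(91)=107
lo=1(23)+hi=8(91)=114
lo=2(56)+hi=8(91)=147
lo=3(63)+hi=8(91)=154
lo=3(63)+hi=7(88)=151

Yes: 63+88=151


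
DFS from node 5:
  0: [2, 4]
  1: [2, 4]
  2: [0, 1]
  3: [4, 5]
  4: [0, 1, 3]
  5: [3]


Visit 5, push [3]
Visit 3, push [4]
Visit 4, push [1, 0]
Visit 0, push [2]
Visit 2, push [1]
Visit 1, push []

DFS order: [5, 3, 4, 0, 2, 1]


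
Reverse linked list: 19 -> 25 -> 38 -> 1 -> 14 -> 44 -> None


Step 1: curr=19, set curr.next=prev(None) | reversed so far: 19
Step 2: curr=25, set curr.next=prev(19) | reversed so far: 25 -> 19
Step 3: curr=38, set curr.next=prev(25) | reversed so far: 38 -> 25 -> 19
Step 4: curr=1, set curr.next=prev(38) | reversed so far: 1 -> 38 -> 25 -> 19
Step 5: curr=14, set curr.next=prev(1) | reversed so far: 14 -> 1 -> 38 -> 25 -> 19
Step 6: curr=44, set curr.next=prev(14) | reversed so far: 44 -> 14 -> 1 -> 38 -> 25 -> 19

44 -> 14 -> 1 -> 38 -> 25 -> 19 -> None


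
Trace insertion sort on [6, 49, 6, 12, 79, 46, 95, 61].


Initial: [6, 49, 6, 12, 79, 46, 95, 61]
Insert 49: [6, 49, 6, 12, 79, 46, 95, 61]
Insert 6: [6, 6, 49, 12, 79, 46, 95, 61]
Insert 12: [6, 6, 12, 49, 79, 46, 95, 61]
Insert 79: [6, 6, 12, 49, 79, 46, 95, 61]
Insert 46: [6, 6, 12, 46, 49, 79, 95, 61]
Insert 95: [6, 6, 12, 46, 49, 79, 95, 61]
Insert 61: [6, 6, 12, 46, 49, 61, 79, 95]

Sorted: [6, 6, 12, 46, 49, 61, 79, 95]


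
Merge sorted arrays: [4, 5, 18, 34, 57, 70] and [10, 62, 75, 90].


Take 4 from A
Take 5 from A
Take 10 from B
Take 18 from A
Take 34 from A
Take 57 from A
Take 62 from B
Take 70 from A

Merged: [4, 5, 10, 18, 34, 57, 62, 70, 75, 90]


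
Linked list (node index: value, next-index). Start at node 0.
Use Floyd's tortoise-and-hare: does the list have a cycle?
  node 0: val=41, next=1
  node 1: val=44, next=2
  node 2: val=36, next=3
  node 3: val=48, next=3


Floyd's tortoise (slow, +1) and hare (fast, +2):
  init: slow=0, fast=0
  step 1: slow=1, fast=2
  step 2: slow=2, fast=3
  step 3: slow=3, fast=3
  slow == fast at node 3: cycle detected

Cycle: yes


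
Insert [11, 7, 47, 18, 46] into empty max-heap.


Insert 11: [11]
Insert 7: [11, 7]
Insert 47: [47, 7, 11]
Insert 18: [47, 18, 11, 7]
Insert 46: [47, 46, 11, 7, 18]

Final heap: [47, 46, 11, 7, 18]


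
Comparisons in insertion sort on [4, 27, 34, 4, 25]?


Algorithm: insertion sort
Input: [4, 27, 34, 4, 25]
Sorted: [4, 4, 25, 27, 34]

8


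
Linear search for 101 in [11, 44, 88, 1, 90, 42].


i=0: 11!=101
i=1: 44!=101
i=2: 88!=101
i=3: 1!=101
i=4: 90!=101
i=5: 42!=101

Not found, 6 comps


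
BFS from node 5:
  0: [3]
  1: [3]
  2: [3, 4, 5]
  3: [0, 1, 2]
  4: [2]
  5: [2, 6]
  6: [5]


Visit 5, enqueue [2, 6]
Visit 2, enqueue [3, 4]
Visit 6, enqueue []
Visit 3, enqueue [0, 1]
Visit 4, enqueue []
Visit 0, enqueue []
Visit 1, enqueue []

BFS order: [5, 2, 6, 3, 4, 0, 1]


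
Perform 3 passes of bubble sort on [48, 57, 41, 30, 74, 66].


Initial: [48, 57, 41, 30, 74, 66]
Pass 1: [48, 41, 30, 57, 66, 74] (3 swaps)
Pass 2: [41, 30, 48, 57, 66, 74] (2 swaps)
Pass 3: [30, 41, 48, 57, 66, 74] (1 swaps)

After 3 passes: [30, 41, 48, 57, 66, 74]


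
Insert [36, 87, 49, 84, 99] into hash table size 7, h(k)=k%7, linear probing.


Insert 36: h=1 -> slot 1
Insert 87: h=3 -> slot 3
Insert 49: h=0 -> slot 0
Insert 84: h=0, 2 probes -> slot 2
Insert 99: h=1, 3 probes -> slot 4

Table: [49, 36, 84, 87, 99, None, None]


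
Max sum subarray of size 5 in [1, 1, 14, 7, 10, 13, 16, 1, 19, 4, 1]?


[0:5]: 33
[1:6]: 45
[2:7]: 60
[3:8]: 47
[4:9]: 59
[5:10]: 53
[6:11]: 41

Max: 60 at [2:7]


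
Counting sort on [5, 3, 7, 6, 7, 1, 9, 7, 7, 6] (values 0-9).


Input: [5, 3, 7, 6, 7, 1, 9, 7, 7, 6]
Counts: [0, 1, 0, 1, 0, 1, 2, 4, 0, 1]

Sorted: [1, 3, 5, 6, 6, 7, 7, 7, 7, 9]


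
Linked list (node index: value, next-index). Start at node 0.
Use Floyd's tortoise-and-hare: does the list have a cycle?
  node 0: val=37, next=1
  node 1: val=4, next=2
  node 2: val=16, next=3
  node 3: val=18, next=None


Floyd's tortoise (slow, +1) and hare (fast, +2):
  init: slow=0, fast=0
  step 1: slow=1, fast=2
  step 2: fast 2->3->None, no cycle

Cycle: no


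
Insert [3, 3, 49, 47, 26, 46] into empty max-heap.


Insert 3: [3]
Insert 3: [3, 3]
Insert 49: [49, 3, 3]
Insert 47: [49, 47, 3, 3]
Insert 26: [49, 47, 3, 3, 26]
Insert 46: [49, 47, 46, 3, 26, 3]

Final heap: [49, 47, 46, 3, 26, 3]


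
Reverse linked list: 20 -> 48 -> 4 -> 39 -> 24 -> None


Step 1: curr=20, set curr.next=prev(None) | reversed so far: 20
Step 2: curr=48, set curr.next=prev(20) | reversed so far: 48 -> 20
Step 3: curr=4, set curr.next=prev(48) | reversed so far: 4 -> 48 -> 20
Step 4: curr=39, set curr.next=prev(4) | reversed so far: 39 -> 4 -> 48 -> 20
Step 5: curr=24, set curr.next=prev(39) | reversed so far: 24 -> 39 -> 4 -> 48 -> 20

24 -> 39 -> 4 -> 48 -> 20 -> None


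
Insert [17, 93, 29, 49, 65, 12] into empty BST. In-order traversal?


Insert 17: root
Insert 93: R from 17
Insert 29: R from 17 -> L from 93
Insert 49: R from 17 -> L from 93 -> R from 29
Insert 65: R from 17 -> L from 93 -> R from 29 -> R from 49
Insert 12: L from 17

In-order: [12, 17, 29, 49, 65, 93]


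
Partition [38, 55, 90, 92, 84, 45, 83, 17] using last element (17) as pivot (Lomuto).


Pivot: 17
Place pivot at 0: [17, 55, 90, 92, 84, 45, 83, 38]

Partitioned: [17, 55, 90, 92, 84, 45, 83, 38]


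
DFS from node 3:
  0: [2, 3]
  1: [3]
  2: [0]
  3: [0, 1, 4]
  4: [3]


Visit 3, push [4, 1, 0]
Visit 0, push [2]
Visit 2, push []
Visit 1, push []
Visit 4, push []

DFS order: [3, 0, 2, 1, 4]


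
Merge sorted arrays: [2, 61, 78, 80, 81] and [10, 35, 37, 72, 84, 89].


Take 2 from A
Take 10 from B
Take 35 from B
Take 37 from B
Take 61 from A
Take 72 from B
Take 78 from A
Take 80 from A
Take 81 from A

Merged: [2, 10, 35, 37, 61, 72, 78, 80, 81, 84, 89]


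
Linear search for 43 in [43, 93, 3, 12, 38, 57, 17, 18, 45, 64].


i=0: 43==43 found!

Found at 0, 1 comps


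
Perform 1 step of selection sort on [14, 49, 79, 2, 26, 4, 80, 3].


Initial: [14, 49, 79, 2, 26, 4, 80, 3]
Step 1: min=2 at 3
  Swap: [2, 49, 79, 14, 26, 4, 80, 3]

After 1 step: [2, 49, 79, 14, 26, 4, 80, 3]


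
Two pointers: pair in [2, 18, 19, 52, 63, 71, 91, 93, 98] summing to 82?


lo=0(2)+hi=8(98)=100
lo=0(2)+hi=7(93)=95
lo=0(2)+hi=6(91)=93
lo=0(2)+hi=5(71)=73
lo=1(18)+hi=5(71)=89
lo=1(18)+hi=4(63)=81
lo=2(19)+hi=4(63)=82

Yes: 19+63=82


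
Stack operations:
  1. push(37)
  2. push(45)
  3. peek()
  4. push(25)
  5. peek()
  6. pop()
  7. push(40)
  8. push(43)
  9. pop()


push(37) -> [37]
push(45) -> [37, 45]
peek()->45
push(25) -> [37, 45, 25]
peek()->25
pop()->25, [37, 45]
push(40) -> [37, 45, 40]
push(43) -> [37, 45, 40, 43]
pop()->43, [37, 45, 40]

Final stack: [37, 45, 40]


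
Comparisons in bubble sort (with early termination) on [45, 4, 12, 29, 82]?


Algorithm: bubble sort (with early termination)
Input: [45, 4, 12, 29, 82]
Sorted: [4, 12, 29, 45, 82]

7


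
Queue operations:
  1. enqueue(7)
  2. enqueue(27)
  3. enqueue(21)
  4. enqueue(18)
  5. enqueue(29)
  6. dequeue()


enqueue(7) -> [7]
enqueue(27) -> [7, 27]
enqueue(21) -> [7, 27, 21]
enqueue(18) -> [7, 27, 21, 18]
enqueue(29) -> [7, 27, 21, 18, 29]
dequeue()->7, [27, 21, 18, 29]

Final queue: [27, 21, 18, 29]


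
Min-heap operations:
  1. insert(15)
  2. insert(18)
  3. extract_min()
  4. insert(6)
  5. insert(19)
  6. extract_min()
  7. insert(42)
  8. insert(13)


insert(15) -> [15]
insert(18) -> [15, 18]
extract_min()->15, [18]
insert(6) -> [6, 18]
insert(19) -> [6, 18, 19]
extract_min()->6, [18, 19]
insert(42) -> [18, 19, 42]
insert(13) -> [13, 18, 42, 19]

Final heap: [13, 18, 42, 19]


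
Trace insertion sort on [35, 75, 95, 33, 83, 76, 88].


Initial: [35, 75, 95, 33, 83, 76, 88]
Insert 75: [35, 75, 95, 33, 83, 76, 88]
Insert 95: [35, 75, 95, 33, 83, 76, 88]
Insert 33: [33, 35, 75, 95, 83, 76, 88]
Insert 83: [33, 35, 75, 83, 95, 76, 88]
Insert 76: [33, 35, 75, 76, 83, 95, 88]
Insert 88: [33, 35, 75, 76, 83, 88, 95]

Sorted: [33, 35, 75, 76, 83, 88, 95]


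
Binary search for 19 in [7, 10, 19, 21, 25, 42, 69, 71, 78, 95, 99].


Step 1: lo=0, hi=10, mid=5, val=42
Step 2: lo=0, hi=4, mid=2, val=19

Found at index 2


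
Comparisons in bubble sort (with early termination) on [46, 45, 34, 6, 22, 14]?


Algorithm: bubble sort (with early termination)
Input: [46, 45, 34, 6, 22, 14]
Sorted: [6, 14, 22, 34, 45, 46]

15


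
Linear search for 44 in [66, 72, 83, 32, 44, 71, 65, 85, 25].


i=0: 66!=44
i=1: 72!=44
i=2: 83!=44
i=3: 32!=44
i=4: 44==44 found!

Found at 4, 5 comps


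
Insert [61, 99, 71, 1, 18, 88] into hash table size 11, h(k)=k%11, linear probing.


Insert 61: h=6 -> slot 6
Insert 99: h=0 -> slot 0
Insert 71: h=5 -> slot 5
Insert 1: h=1 -> slot 1
Insert 18: h=7 -> slot 7
Insert 88: h=0, 2 probes -> slot 2

Table: [99, 1, 88, None, None, 71, 61, 18, None, None, None]


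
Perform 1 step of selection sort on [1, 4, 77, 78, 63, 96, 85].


Initial: [1, 4, 77, 78, 63, 96, 85]
Step 1: min=1 at 0
  Swap: [1, 4, 77, 78, 63, 96, 85]

After 1 step: [1, 4, 77, 78, 63, 96, 85]


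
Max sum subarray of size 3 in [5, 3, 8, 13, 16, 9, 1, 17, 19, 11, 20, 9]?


[0:3]: 16
[1:4]: 24
[2:5]: 37
[3:6]: 38
[4:7]: 26
[5:8]: 27
[6:9]: 37
[7:10]: 47
[8:11]: 50
[9:12]: 40

Max: 50 at [8:11]


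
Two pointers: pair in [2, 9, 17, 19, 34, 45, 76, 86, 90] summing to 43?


lo=0(2)+hi=8(90)=92
lo=0(2)+hi=7(86)=88
lo=0(2)+hi=6(76)=78
lo=0(2)+hi=5(45)=47
lo=0(2)+hi=4(34)=36
lo=1(9)+hi=4(34)=43

Yes: 9+34=43


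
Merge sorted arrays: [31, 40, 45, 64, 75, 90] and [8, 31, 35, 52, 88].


Take 8 from B
Take 31 from A
Take 31 from B
Take 35 from B
Take 40 from A
Take 45 from A
Take 52 from B
Take 64 from A
Take 75 from A
Take 88 from B

Merged: [8, 31, 31, 35, 40, 45, 52, 64, 75, 88, 90]


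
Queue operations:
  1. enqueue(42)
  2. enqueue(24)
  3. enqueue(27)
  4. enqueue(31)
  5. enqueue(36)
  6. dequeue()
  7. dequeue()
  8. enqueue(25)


enqueue(42) -> [42]
enqueue(24) -> [42, 24]
enqueue(27) -> [42, 24, 27]
enqueue(31) -> [42, 24, 27, 31]
enqueue(36) -> [42, 24, 27, 31, 36]
dequeue()->42, [24, 27, 31, 36]
dequeue()->24, [27, 31, 36]
enqueue(25) -> [27, 31, 36, 25]

Final queue: [27, 31, 36, 25]


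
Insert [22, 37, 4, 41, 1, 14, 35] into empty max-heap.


Insert 22: [22]
Insert 37: [37, 22]
Insert 4: [37, 22, 4]
Insert 41: [41, 37, 4, 22]
Insert 1: [41, 37, 4, 22, 1]
Insert 14: [41, 37, 14, 22, 1, 4]
Insert 35: [41, 37, 35, 22, 1, 4, 14]

Final heap: [41, 37, 35, 22, 1, 4, 14]


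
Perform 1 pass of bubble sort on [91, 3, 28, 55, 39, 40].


Initial: [91, 3, 28, 55, 39, 40]
Pass 1: [3, 28, 55, 39, 40, 91] (5 swaps)

After 1 pass: [3, 28, 55, 39, 40, 91]


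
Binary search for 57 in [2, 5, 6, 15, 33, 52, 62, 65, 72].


Step 1: lo=0, hi=8, mid=4, val=33
Step 2: lo=5, hi=8, mid=6, val=62
Step 3: lo=5, hi=5, mid=5, val=52

Not found


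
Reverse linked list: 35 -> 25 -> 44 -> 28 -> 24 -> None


Step 1: curr=35, set curr.next=prev(None) | reversed so far: 35
Step 2: curr=25, set curr.next=prev(35) | reversed so far: 25 -> 35
Step 3: curr=44, set curr.next=prev(25) | reversed so far: 44 -> 25 -> 35
Step 4: curr=28, set curr.next=prev(44) | reversed so far: 28 -> 44 -> 25 -> 35
Step 5: curr=24, set curr.next=prev(28) | reversed so far: 24 -> 28 -> 44 -> 25 -> 35

24 -> 28 -> 44 -> 25 -> 35 -> None


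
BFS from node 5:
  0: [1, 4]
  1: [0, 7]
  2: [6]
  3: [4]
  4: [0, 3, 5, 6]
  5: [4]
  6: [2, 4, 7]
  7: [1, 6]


Visit 5, enqueue [4]
Visit 4, enqueue [0, 3, 6]
Visit 0, enqueue [1]
Visit 3, enqueue []
Visit 6, enqueue [2, 7]
Visit 1, enqueue []
Visit 2, enqueue []
Visit 7, enqueue []

BFS order: [5, 4, 0, 3, 6, 1, 2, 7]


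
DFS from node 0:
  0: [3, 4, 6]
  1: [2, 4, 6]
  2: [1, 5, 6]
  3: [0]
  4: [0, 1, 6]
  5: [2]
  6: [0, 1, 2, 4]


Visit 0, push [6, 4, 3]
Visit 3, push []
Visit 4, push [6, 1]
Visit 1, push [6, 2]
Visit 2, push [6, 5]
Visit 5, push []
Visit 6, push []

DFS order: [0, 3, 4, 1, 2, 5, 6]


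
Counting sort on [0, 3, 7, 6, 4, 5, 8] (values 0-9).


Input: [0, 3, 7, 6, 4, 5, 8]
Counts: [1, 0, 0, 1, 1, 1, 1, 1, 1, 0]

Sorted: [0, 3, 4, 5, 6, 7, 8]


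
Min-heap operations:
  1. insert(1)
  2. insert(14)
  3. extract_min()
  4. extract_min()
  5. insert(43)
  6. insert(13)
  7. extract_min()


insert(1) -> [1]
insert(14) -> [1, 14]
extract_min()->1, [14]
extract_min()->14, []
insert(43) -> [43]
insert(13) -> [13, 43]
extract_min()->13, [43]

Final heap: [43]


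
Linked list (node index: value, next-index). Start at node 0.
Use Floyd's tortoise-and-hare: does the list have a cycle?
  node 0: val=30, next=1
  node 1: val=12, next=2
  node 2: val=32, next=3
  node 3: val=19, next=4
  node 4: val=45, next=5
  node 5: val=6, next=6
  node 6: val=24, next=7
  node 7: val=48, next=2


Floyd's tortoise (slow, +1) and hare (fast, +2):
  init: slow=0, fast=0
  step 1: slow=1, fast=2
  step 2: slow=2, fast=4
  step 3: slow=3, fast=6
  step 4: slow=4, fast=2
  step 5: slow=5, fast=4
  step 6: slow=6, fast=6
  slow == fast at node 6: cycle detected

Cycle: yes


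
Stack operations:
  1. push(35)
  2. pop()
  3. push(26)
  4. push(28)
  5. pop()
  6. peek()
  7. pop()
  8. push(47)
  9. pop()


push(35) -> [35]
pop()->35, []
push(26) -> [26]
push(28) -> [26, 28]
pop()->28, [26]
peek()->26
pop()->26, []
push(47) -> [47]
pop()->47, []

Final stack: []


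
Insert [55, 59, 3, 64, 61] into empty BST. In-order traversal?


Insert 55: root
Insert 59: R from 55
Insert 3: L from 55
Insert 64: R from 55 -> R from 59
Insert 61: R from 55 -> R from 59 -> L from 64

In-order: [3, 55, 59, 61, 64]


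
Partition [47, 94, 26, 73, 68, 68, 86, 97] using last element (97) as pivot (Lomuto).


Pivot: 97
  47 <= 97: advance i (no swap)
  94 <= 97: advance i (no swap)
  26 <= 97: advance i (no swap)
  73 <= 97: advance i (no swap)
  68 <= 97: advance i (no swap)
  68 <= 97: advance i (no swap)
  86 <= 97: advance i (no swap)
Place pivot at 7: [47, 94, 26, 73, 68, 68, 86, 97]

Partitioned: [47, 94, 26, 73, 68, 68, 86, 97]


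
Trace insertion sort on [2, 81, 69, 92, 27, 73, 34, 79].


Initial: [2, 81, 69, 92, 27, 73, 34, 79]
Insert 81: [2, 81, 69, 92, 27, 73, 34, 79]
Insert 69: [2, 69, 81, 92, 27, 73, 34, 79]
Insert 92: [2, 69, 81, 92, 27, 73, 34, 79]
Insert 27: [2, 27, 69, 81, 92, 73, 34, 79]
Insert 73: [2, 27, 69, 73, 81, 92, 34, 79]
Insert 34: [2, 27, 34, 69, 73, 81, 92, 79]
Insert 79: [2, 27, 34, 69, 73, 79, 81, 92]

Sorted: [2, 27, 34, 69, 73, 79, 81, 92]


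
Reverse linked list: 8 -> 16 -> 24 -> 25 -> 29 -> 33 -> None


Step 1: curr=8, set curr.next=prev(None) | reversed so far: 8
Step 2: curr=16, set curr.next=prev(8) | reversed so far: 16 -> 8
Step 3: curr=24, set curr.next=prev(16) | reversed so far: 24 -> 16 -> 8
Step 4: curr=25, set curr.next=prev(24) | reversed so far: 25 -> 24 -> 16 -> 8
Step 5: curr=29, set curr.next=prev(25) | reversed so far: 29 -> 25 -> 24 -> 16 -> 8
Step 6: curr=33, set curr.next=prev(29) | reversed so far: 33 -> 29 -> 25 -> 24 -> 16 -> 8

33 -> 29 -> 25 -> 24 -> 16 -> 8 -> None


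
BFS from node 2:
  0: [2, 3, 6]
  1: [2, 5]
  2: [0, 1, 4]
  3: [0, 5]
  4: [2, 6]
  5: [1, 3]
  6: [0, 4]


Visit 2, enqueue [0, 1, 4]
Visit 0, enqueue [3, 6]
Visit 1, enqueue [5]
Visit 4, enqueue []
Visit 3, enqueue []
Visit 6, enqueue []
Visit 5, enqueue []

BFS order: [2, 0, 1, 4, 3, 6, 5]


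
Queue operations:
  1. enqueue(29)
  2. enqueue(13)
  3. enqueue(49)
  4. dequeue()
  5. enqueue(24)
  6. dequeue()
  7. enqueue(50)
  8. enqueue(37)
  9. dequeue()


enqueue(29) -> [29]
enqueue(13) -> [29, 13]
enqueue(49) -> [29, 13, 49]
dequeue()->29, [13, 49]
enqueue(24) -> [13, 49, 24]
dequeue()->13, [49, 24]
enqueue(50) -> [49, 24, 50]
enqueue(37) -> [49, 24, 50, 37]
dequeue()->49, [24, 50, 37]

Final queue: [24, 50, 37]


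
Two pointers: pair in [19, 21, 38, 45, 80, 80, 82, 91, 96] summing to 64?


lo=0(19)+hi=8(96)=115
lo=0(19)+hi=7(91)=110
lo=0(19)+hi=6(82)=101
lo=0(19)+hi=5(80)=99
lo=0(19)+hi=4(80)=99
lo=0(19)+hi=3(45)=64

Yes: 19+45=64


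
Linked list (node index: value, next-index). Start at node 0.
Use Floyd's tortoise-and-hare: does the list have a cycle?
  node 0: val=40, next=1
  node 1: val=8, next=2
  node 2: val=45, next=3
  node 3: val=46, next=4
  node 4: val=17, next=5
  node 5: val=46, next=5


Floyd's tortoise (slow, +1) and hare (fast, +2):
  init: slow=0, fast=0
  step 1: slow=1, fast=2
  step 2: slow=2, fast=4
  step 3: slow=3, fast=5
  step 4: slow=4, fast=5
  step 5: slow=5, fast=5
  slow == fast at node 5: cycle detected

Cycle: yes


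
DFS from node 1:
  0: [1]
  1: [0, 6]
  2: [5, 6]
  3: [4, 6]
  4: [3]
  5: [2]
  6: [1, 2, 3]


Visit 1, push [6, 0]
Visit 0, push []
Visit 6, push [3, 2]
Visit 2, push [5]
Visit 5, push []
Visit 3, push [4]
Visit 4, push []

DFS order: [1, 0, 6, 2, 5, 3, 4]


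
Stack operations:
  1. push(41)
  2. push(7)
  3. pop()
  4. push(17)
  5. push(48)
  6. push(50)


push(41) -> [41]
push(7) -> [41, 7]
pop()->7, [41]
push(17) -> [41, 17]
push(48) -> [41, 17, 48]
push(50) -> [41, 17, 48, 50]

Final stack: [41, 17, 48, 50]


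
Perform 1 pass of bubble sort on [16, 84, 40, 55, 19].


Initial: [16, 84, 40, 55, 19]
Pass 1: [16, 40, 55, 19, 84] (3 swaps)

After 1 pass: [16, 40, 55, 19, 84]


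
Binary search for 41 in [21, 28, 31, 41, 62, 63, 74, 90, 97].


Step 1: lo=0, hi=8, mid=4, val=62
Step 2: lo=0, hi=3, mid=1, val=28
Step 3: lo=2, hi=3, mid=2, val=31
Step 4: lo=3, hi=3, mid=3, val=41

Found at index 3


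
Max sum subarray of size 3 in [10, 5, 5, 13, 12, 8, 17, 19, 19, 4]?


[0:3]: 20
[1:4]: 23
[2:5]: 30
[3:6]: 33
[4:7]: 37
[5:8]: 44
[6:9]: 55
[7:10]: 42

Max: 55 at [6:9]


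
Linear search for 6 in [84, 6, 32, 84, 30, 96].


i=0: 84!=6
i=1: 6==6 found!

Found at 1, 2 comps


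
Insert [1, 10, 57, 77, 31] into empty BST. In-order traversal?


Insert 1: root
Insert 10: R from 1
Insert 57: R from 1 -> R from 10
Insert 77: R from 1 -> R from 10 -> R from 57
Insert 31: R from 1 -> R from 10 -> L from 57

In-order: [1, 10, 31, 57, 77]


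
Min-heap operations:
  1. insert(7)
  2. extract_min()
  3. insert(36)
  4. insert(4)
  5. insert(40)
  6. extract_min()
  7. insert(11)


insert(7) -> [7]
extract_min()->7, []
insert(36) -> [36]
insert(4) -> [4, 36]
insert(40) -> [4, 36, 40]
extract_min()->4, [36, 40]
insert(11) -> [11, 40, 36]

Final heap: [11, 40, 36]


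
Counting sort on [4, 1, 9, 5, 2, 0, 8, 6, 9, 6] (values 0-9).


Input: [4, 1, 9, 5, 2, 0, 8, 6, 9, 6]
Counts: [1, 1, 1, 0, 1, 1, 2, 0, 1, 2]

Sorted: [0, 1, 2, 4, 5, 6, 6, 8, 9, 9]


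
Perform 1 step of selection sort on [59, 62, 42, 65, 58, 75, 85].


Initial: [59, 62, 42, 65, 58, 75, 85]
Step 1: min=42 at 2
  Swap: [42, 62, 59, 65, 58, 75, 85]

After 1 step: [42, 62, 59, 65, 58, 75, 85]


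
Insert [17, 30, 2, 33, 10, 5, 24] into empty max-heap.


Insert 17: [17]
Insert 30: [30, 17]
Insert 2: [30, 17, 2]
Insert 33: [33, 30, 2, 17]
Insert 10: [33, 30, 2, 17, 10]
Insert 5: [33, 30, 5, 17, 10, 2]
Insert 24: [33, 30, 24, 17, 10, 2, 5]

Final heap: [33, 30, 24, 17, 10, 2, 5]


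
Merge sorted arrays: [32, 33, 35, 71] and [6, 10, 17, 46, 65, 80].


Take 6 from B
Take 10 from B
Take 17 from B
Take 32 from A
Take 33 from A
Take 35 from A
Take 46 from B
Take 65 from B
Take 71 from A

Merged: [6, 10, 17, 32, 33, 35, 46, 65, 71, 80]


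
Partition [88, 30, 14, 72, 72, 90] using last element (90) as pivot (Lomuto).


Pivot: 90
  88 <= 90: advance i (no swap)
  30 <= 90: advance i (no swap)
  14 <= 90: advance i (no swap)
  72 <= 90: advance i (no swap)
  72 <= 90: advance i (no swap)
Place pivot at 5: [88, 30, 14, 72, 72, 90]

Partitioned: [88, 30, 14, 72, 72, 90]


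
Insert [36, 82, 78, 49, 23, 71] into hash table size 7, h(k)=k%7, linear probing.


Insert 36: h=1 -> slot 1
Insert 82: h=5 -> slot 5
Insert 78: h=1, 1 probes -> slot 2
Insert 49: h=0 -> slot 0
Insert 23: h=2, 1 probes -> slot 3
Insert 71: h=1, 3 probes -> slot 4

Table: [49, 36, 78, 23, 71, 82, None]


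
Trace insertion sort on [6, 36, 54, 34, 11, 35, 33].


Initial: [6, 36, 54, 34, 11, 35, 33]
Insert 36: [6, 36, 54, 34, 11, 35, 33]
Insert 54: [6, 36, 54, 34, 11, 35, 33]
Insert 34: [6, 34, 36, 54, 11, 35, 33]
Insert 11: [6, 11, 34, 36, 54, 35, 33]
Insert 35: [6, 11, 34, 35, 36, 54, 33]
Insert 33: [6, 11, 33, 34, 35, 36, 54]

Sorted: [6, 11, 33, 34, 35, 36, 54]


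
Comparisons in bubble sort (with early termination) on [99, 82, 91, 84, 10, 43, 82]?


Algorithm: bubble sort (with early termination)
Input: [99, 82, 91, 84, 10, 43, 82]
Sorted: [10, 43, 82, 82, 84, 91, 99]

20


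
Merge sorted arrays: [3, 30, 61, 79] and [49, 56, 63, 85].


Take 3 from A
Take 30 from A
Take 49 from B
Take 56 from B
Take 61 from A
Take 63 from B
Take 79 from A

Merged: [3, 30, 49, 56, 61, 63, 79, 85]


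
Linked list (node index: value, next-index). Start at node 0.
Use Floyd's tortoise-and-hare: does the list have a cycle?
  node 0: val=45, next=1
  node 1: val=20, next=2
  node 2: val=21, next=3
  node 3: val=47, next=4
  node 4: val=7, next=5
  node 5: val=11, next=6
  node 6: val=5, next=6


Floyd's tortoise (slow, +1) and hare (fast, +2):
  init: slow=0, fast=0
  step 1: slow=1, fast=2
  step 2: slow=2, fast=4
  step 3: slow=3, fast=6
  step 4: slow=4, fast=6
  step 5: slow=5, fast=6
  step 6: slow=6, fast=6
  slow == fast at node 6: cycle detected

Cycle: yes


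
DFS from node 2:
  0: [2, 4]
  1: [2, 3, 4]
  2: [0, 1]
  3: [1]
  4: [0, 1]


Visit 2, push [1, 0]
Visit 0, push [4]
Visit 4, push [1]
Visit 1, push [3]
Visit 3, push []

DFS order: [2, 0, 4, 1, 3]


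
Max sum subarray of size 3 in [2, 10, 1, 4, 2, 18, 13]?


[0:3]: 13
[1:4]: 15
[2:5]: 7
[3:6]: 24
[4:7]: 33

Max: 33 at [4:7]


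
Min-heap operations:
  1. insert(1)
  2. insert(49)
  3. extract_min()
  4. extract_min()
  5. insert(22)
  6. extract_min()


insert(1) -> [1]
insert(49) -> [1, 49]
extract_min()->1, [49]
extract_min()->49, []
insert(22) -> [22]
extract_min()->22, []

Final heap: []


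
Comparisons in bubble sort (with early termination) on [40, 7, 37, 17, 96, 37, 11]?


Algorithm: bubble sort (with early termination)
Input: [40, 7, 37, 17, 96, 37, 11]
Sorted: [7, 11, 17, 37, 37, 40, 96]

21


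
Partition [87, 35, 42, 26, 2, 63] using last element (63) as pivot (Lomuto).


Pivot: 63
  35 <= 63: swap -> [35, 87, 42, 26, 2, 63]
  42 <= 63: swap -> [35, 42, 87, 26, 2, 63]
  26 <= 63: swap -> [35, 42, 26, 87, 2, 63]
  2 <= 63: swap -> [35, 42, 26, 2, 87, 63]
Place pivot at 4: [35, 42, 26, 2, 63, 87]

Partitioned: [35, 42, 26, 2, 63, 87]


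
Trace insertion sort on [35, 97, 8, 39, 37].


Initial: [35, 97, 8, 39, 37]
Insert 97: [35, 97, 8, 39, 37]
Insert 8: [8, 35, 97, 39, 37]
Insert 39: [8, 35, 39, 97, 37]
Insert 37: [8, 35, 37, 39, 97]

Sorted: [8, 35, 37, 39, 97]


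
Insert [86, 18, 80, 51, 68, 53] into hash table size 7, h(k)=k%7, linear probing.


Insert 86: h=2 -> slot 2
Insert 18: h=4 -> slot 4
Insert 80: h=3 -> slot 3
Insert 51: h=2, 3 probes -> slot 5
Insert 68: h=5, 1 probes -> slot 6
Insert 53: h=4, 3 probes -> slot 0

Table: [53, None, 86, 80, 18, 51, 68]


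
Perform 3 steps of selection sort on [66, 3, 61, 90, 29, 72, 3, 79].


Initial: [66, 3, 61, 90, 29, 72, 3, 79]
Step 1: min=3 at 1
  Swap: [3, 66, 61, 90, 29, 72, 3, 79]
Step 2: min=3 at 6
  Swap: [3, 3, 61, 90, 29, 72, 66, 79]
Step 3: min=29 at 4
  Swap: [3, 3, 29, 90, 61, 72, 66, 79]

After 3 steps: [3, 3, 29, 90, 61, 72, 66, 79]


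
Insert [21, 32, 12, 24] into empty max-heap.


Insert 21: [21]
Insert 32: [32, 21]
Insert 12: [32, 21, 12]
Insert 24: [32, 24, 12, 21]

Final heap: [32, 24, 12, 21]


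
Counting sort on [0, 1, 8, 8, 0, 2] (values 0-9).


Input: [0, 1, 8, 8, 0, 2]
Counts: [2, 1, 1, 0, 0, 0, 0, 0, 2, 0]

Sorted: [0, 0, 1, 2, 8, 8]


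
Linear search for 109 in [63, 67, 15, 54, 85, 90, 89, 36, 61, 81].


i=0: 63!=109
i=1: 67!=109
i=2: 15!=109
i=3: 54!=109
i=4: 85!=109
i=5: 90!=109
i=6: 89!=109
i=7: 36!=109
i=8: 61!=109
i=9: 81!=109

Not found, 10 comps


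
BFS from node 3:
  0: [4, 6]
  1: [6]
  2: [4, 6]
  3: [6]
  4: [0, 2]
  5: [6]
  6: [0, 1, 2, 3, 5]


Visit 3, enqueue [6]
Visit 6, enqueue [0, 1, 2, 5]
Visit 0, enqueue [4]
Visit 1, enqueue []
Visit 2, enqueue []
Visit 5, enqueue []
Visit 4, enqueue []

BFS order: [3, 6, 0, 1, 2, 5, 4]


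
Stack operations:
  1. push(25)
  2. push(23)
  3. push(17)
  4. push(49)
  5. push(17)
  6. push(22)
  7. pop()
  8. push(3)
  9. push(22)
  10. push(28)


push(25) -> [25]
push(23) -> [25, 23]
push(17) -> [25, 23, 17]
push(49) -> [25, 23, 17, 49]
push(17) -> [25, 23, 17, 49, 17]
push(22) -> [25, 23, 17, 49, 17, 22]
pop()->22, [25, 23, 17, 49, 17]
push(3) -> [25, 23, 17, 49, 17, 3]
push(22) -> [25, 23, 17, 49, 17, 3, 22]
push(28) -> [25, 23, 17, 49, 17, 3, 22, 28]

Final stack: [25, 23, 17, 49, 17, 3, 22, 28]


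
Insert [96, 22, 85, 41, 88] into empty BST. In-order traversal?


Insert 96: root
Insert 22: L from 96
Insert 85: L from 96 -> R from 22
Insert 41: L from 96 -> R from 22 -> L from 85
Insert 88: L from 96 -> R from 22 -> R from 85

In-order: [22, 41, 85, 88, 96]


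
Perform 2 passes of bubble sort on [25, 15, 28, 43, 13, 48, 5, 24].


Initial: [25, 15, 28, 43, 13, 48, 5, 24]
Pass 1: [15, 25, 28, 13, 43, 5, 24, 48] (4 swaps)
Pass 2: [15, 25, 13, 28, 5, 24, 43, 48] (3 swaps)

After 2 passes: [15, 25, 13, 28, 5, 24, 43, 48]


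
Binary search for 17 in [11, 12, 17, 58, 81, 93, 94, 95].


Step 1: lo=0, hi=7, mid=3, val=58
Step 2: lo=0, hi=2, mid=1, val=12
Step 3: lo=2, hi=2, mid=2, val=17

Found at index 2


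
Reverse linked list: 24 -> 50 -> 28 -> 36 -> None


Step 1: curr=24, set curr.next=prev(None) | reversed so far: 24
Step 2: curr=50, set curr.next=prev(24) | reversed so far: 50 -> 24
Step 3: curr=28, set curr.next=prev(50) | reversed so far: 28 -> 50 -> 24
Step 4: curr=36, set curr.next=prev(28) | reversed so far: 36 -> 28 -> 50 -> 24

36 -> 28 -> 50 -> 24 -> None


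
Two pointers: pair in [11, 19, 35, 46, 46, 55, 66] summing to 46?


lo=0(11)+hi=6(66)=77
lo=0(11)+hi=5(55)=66
lo=0(11)+hi=4(46)=57
lo=0(11)+hi=3(46)=57
lo=0(11)+hi=2(35)=46

Yes: 11+35=46


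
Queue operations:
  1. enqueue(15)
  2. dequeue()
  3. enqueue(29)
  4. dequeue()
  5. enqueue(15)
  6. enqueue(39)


enqueue(15) -> [15]
dequeue()->15, []
enqueue(29) -> [29]
dequeue()->29, []
enqueue(15) -> [15]
enqueue(39) -> [15, 39]

Final queue: [15, 39]


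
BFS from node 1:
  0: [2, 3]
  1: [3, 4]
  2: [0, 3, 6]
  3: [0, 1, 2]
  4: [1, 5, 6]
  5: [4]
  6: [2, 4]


Visit 1, enqueue [3, 4]
Visit 3, enqueue [0, 2]
Visit 4, enqueue [5, 6]
Visit 0, enqueue []
Visit 2, enqueue []
Visit 5, enqueue []
Visit 6, enqueue []

BFS order: [1, 3, 4, 0, 2, 5, 6]


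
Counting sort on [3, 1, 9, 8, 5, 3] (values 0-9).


Input: [3, 1, 9, 8, 5, 3]
Counts: [0, 1, 0, 2, 0, 1, 0, 0, 1, 1]

Sorted: [1, 3, 3, 5, 8, 9]


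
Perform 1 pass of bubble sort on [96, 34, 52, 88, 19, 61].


Initial: [96, 34, 52, 88, 19, 61]
Pass 1: [34, 52, 88, 19, 61, 96] (5 swaps)

After 1 pass: [34, 52, 88, 19, 61, 96]


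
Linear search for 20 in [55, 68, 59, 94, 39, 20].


i=0: 55!=20
i=1: 68!=20
i=2: 59!=20
i=3: 94!=20
i=4: 39!=20
i=5: 20==20 found!

Found at 5, 6 comps


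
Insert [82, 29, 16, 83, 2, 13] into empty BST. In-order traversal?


Insert 82: root
Insert 29: L from 82
Insert 16: L from 82 -> L from 29
Insert 83: R from 82
Insert 2: L from 82 -> L from 29 -> L from 16
Insert 13: L from 82 -> L from 29 -> L from 16 -> R from 2

In-order: [2, 13, 16, 29, 82, 83]


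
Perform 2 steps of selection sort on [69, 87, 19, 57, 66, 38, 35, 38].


Initial: [69, 87, 19, 57, 66, 38, 35, 38]
Step 1: min=19 at 2
  Swap: [19, 87, 69, 57, 66, 38, 35, 38]
Step 2: min=35 at 6
  Swap: [19, 35, 69, 57, 66, 38, 87, 38]

After 2 steps: [19, 35, 69, 57, 66, 38, 87, 38]


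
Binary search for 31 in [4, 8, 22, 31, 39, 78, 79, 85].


Step 1: lo=0, hi=7, mid=3, val=31

Found at index 3


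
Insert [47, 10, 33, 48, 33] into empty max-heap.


Insert 47: [47]
Insert 10: [47, 10]
Insert 33: [47, 10, 33]
Insert 48: [48, 47, 33, 10]
Insert 33: [48, 47, 33, 10, 33]

Final heap: [48, 47, 33, 10, 33]


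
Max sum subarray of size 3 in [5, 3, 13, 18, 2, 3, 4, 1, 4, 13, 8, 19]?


[0:3]: 21
[1:4]: 34
[2:5]: 33
[3:6]: 23
[4:7]: 9
[5:8]: 8
[6:9]: 9
[7:10]: 18
[8:11]: 25
[9:12]: 40

Max: 40 at [9:12]


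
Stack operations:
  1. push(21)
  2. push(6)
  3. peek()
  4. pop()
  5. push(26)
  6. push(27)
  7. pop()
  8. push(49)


push(21) -> [21]
push(6) -> [21, 6]
peek()->6
pop()->6, [21]
push(26) -> [21, 26]
push(27) -> [21, 26, 27]
pop()->27, [21, 26]
push(49) -> [21, 26, 49]

Final stack: [21, 26, 49]


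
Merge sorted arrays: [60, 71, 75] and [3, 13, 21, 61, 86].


Take 3 from B
Take 13 from B
Take 21 from B
Take 60 from A
Take 61 from B
Take 71 from A
Take 75 from A

Merged: [3, 13, 21, 60, 61, 71, 75, 86]


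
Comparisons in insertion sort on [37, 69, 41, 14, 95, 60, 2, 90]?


Algorithm: insertion sort
Input: [37, 69, 41, 14, 95, 60, 2, 90]
Sorted: [2, 14, 37, 41, 60, 69, 90, 95]

18


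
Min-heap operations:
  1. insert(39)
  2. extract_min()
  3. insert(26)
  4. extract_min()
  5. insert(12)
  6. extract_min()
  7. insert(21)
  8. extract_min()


insert(39) -> [39]
extract_min()->39, []
insert(26) -> [26]
extract_min()->26, []
insert(12) -> [12]
extract_min()->12, []
insert(21) -> [21]
extract_min()->21, []

Final heap: []


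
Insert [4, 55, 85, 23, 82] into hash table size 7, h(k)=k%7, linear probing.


Insert 4: h=4 -> slot 4
Insert 55: h=6 -> slot 6
Insert 85: h=1 -> slot 1
Insert 23: h=2 -> slot 2
Insert 82: h=5 -> slot 5

Table: [None, 85, 23, None, 4, 82, 55]


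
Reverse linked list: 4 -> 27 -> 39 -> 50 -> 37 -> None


Step 1: curr=4, set curr.next=prev(None) | reversed so far: 4
Step 2: curr=27, set curr.next=prev(4) | reversed so far: 27 -> 4
Step 3: curr=39, set curr.next=prev(27) | reversed so far: 39 -> 27 -> 4
Step 4: curr=50, set curr.next=prev(39) | reversed so far: 50 -> 39 -> 27 -> 4
Step 5: curr=37, set curr.next=prev(50) | reversed so far: 37 -> 50 -> 39 -> 27 -> 4

37 -> 50 -> 39 -> 27 -> 4 -> None


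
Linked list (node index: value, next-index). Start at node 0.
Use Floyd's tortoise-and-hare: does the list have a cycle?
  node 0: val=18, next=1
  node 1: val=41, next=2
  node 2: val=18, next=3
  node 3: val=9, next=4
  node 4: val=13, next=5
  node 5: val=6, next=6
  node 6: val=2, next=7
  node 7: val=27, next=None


Floyd's tortoise (slow, +1) and hare (fast, +2):
  init: slow=0, fast=0
  step 1: slow=1, fast=2
  step 2: slow=2, fast=4
  step 3: slow=3, fast=6
  step 4: fast 6->7->None, no cycle

Cycle: no


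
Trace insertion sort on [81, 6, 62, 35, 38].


Initial: [81, 6, 62, 35, 38]
Insert 6: [6, 81, 62, 35, 38]
Insert 62: [6, 62, 81, 35, 38]
Insert 35: [6, 35, 62, 81, 38]
Insert 38: [6, 35, 38, 62, 81]

Sorted: [6, 35, 38, 62, 81]


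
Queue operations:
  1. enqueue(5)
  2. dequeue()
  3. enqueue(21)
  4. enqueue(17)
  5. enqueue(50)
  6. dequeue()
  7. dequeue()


enqueue(5) -> [5]
dequeue()->5, []
enqueue(21) -> [21]
enqueue(17) -> [21, 17]
enqueue(50) -> [21, 17, 50]
dequeue()->21, [17, 50]
dequeue()->17, [50]

Final queue: [50]


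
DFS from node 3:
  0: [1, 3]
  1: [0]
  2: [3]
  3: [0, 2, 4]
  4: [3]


Visit 3, push [4, 2, 0]
Visit 0, push [1]
Visit 1, push []
Visit 2, push []
Visit 4, push []

DFS order: [3, 0, 1, 2, 4]


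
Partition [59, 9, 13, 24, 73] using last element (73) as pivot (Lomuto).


Pivot: 73
  59 <= 73: advance i (no swap)
  9 <= 73: advance i (no swap)
  13 <= 73: advance i (no swap)
  24 <= 73: advance i (no swap)
Place pivot at 4: [59, 9, 13, 24, 73]

Partitioned: [59, 9, 13, 24, 73]


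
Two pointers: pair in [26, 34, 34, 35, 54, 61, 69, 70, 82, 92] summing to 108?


lo=0(26)+hi=9(92)=118
lo=0(26)+hi=8(82)=108

Yes: 26+82=108


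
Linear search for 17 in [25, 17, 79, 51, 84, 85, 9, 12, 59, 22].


i=0: 25!=17
i=1: 17==17 found!

Found at 1, 2 comps


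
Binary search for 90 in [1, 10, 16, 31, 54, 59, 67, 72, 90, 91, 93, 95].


Step 1: lo=0, hi=11, mid=5, val=59
Step 2: lo=6, hi=11, mid=8, val=90

Found at index 8


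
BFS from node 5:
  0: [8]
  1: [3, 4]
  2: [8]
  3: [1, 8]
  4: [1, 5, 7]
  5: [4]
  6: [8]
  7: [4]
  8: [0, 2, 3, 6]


Visit 5, enqueue [4]
Visit 4, enqueue [1, 7]
Visit 1, enqueue [3]
Visit 7, enqueue []
Visit 3, enqueue [8]
Visit 8, enqueue [0, 2, 6]
Visit 0, enqueue []
Visit 2, enqueue []
Visit 6, enqueue []

BFS order: [5, 4, 1, 7, 3, 8, 0, 2, 6]


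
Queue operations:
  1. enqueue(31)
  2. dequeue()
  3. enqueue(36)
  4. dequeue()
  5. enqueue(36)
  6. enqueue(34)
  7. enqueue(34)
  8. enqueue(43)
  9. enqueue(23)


enqueue(31) -> [31]
dequeue()->31, []
enqueue(36) -> [36]
dequeue()->36, []
enqueue(36) -> [36]
enqueue(34) -> [36, 34]
enqueue(34) -> [36, 34, 34]
enqueue(43) -> [36, 34, 34, 43]
enqueue(23) -> [36, 34, 34, 43, 23]

Final queue: [36, 34, 34, 43, 23]


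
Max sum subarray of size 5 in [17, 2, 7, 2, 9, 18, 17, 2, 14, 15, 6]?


[0:5]: 37
[1:6]: 38
[2:7]: 53
[3:8]: 48
[4:9]: 60
[5:10]: 66
[6:11]: 54

Max: 66 at [5:10]


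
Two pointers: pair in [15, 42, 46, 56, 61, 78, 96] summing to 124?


lo=0(15)+hi=6(96)=111
lo=1(42)+hi=6(96)=138
lo=1(42)+hi=5(78)=120
lo=2(46)+hi=5(78)=124

Yes: 46+78=124


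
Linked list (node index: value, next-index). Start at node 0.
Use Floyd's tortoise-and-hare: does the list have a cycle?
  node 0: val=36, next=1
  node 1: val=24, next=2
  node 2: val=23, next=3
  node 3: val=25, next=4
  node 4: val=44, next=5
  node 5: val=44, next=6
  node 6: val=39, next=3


Floyd's tortoise (slow, +1) and hare (fast, +2):
  init: slow=0, fast=0
  step 1: slow=1, fast=2
  step 2: slow=2, fast=4
  step 3: slow=3, fast=6
  step 4: slow=4, fast=4
  slow == fast at node 4: cycle detected

Cycle: yes


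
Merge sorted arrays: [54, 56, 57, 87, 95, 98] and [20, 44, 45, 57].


Take 20 from B
Take 44 from B
Take 45 from B
Take 54 from A
Take 56 from A
Take 57 from A
Take 57 from B

Merged: [20, 44, 45, 54, 56, 57, 57, 87, 95, 98]


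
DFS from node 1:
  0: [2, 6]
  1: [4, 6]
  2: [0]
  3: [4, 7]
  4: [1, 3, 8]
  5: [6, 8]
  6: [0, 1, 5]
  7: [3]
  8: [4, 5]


Visit 1, push [6, 4]
Visit 4, push [8, 3]
Visit 3, push [7]
Visit 7, push []
Visit 8, push [5]
Visit 5, push [6]
Visit 6, push [0]
Visit 0, push [2]
Visit 2, push []

DFS order: [1, 4, 3, 7, 8, 5, 6, 0, 2]


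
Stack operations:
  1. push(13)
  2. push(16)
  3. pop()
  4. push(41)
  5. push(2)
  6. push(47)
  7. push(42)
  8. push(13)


push(13) -> [13]
push(16) -> [13, 16]
pop()->16, [13]
push(41) -> [13, 41]
push(2) -> [13, 41, 2]
push(47) -> [13, 41, 2, 47]
push(42) -> [13, 41, 2, 47, 42]
push(13) -> [13, 41, 2, 47, 42, 13]

Final stack: [13, 41, 2, 47, 42, 13]


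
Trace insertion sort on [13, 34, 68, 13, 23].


Initial: [13, 34, 68, 13, 23]
Insert 34: [13, 34, 68, 13, 23]
Insert 68: [13, 34, 68, 13, 23]
Insert 13: [13, 13, 34, 68, 23]
Insert 23: [13, 13, 23, 34, 68]

Sorted: [13, 13, 23, 34, 68]


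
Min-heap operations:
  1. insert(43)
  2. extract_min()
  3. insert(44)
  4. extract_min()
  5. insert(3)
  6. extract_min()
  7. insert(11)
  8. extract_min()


insert(43) -> [43]
extract_min()->43, []
insert(44) -> [44]
extract_min()->44, []
insert(3) -> [3]
extract_min()->3, []
insert(11) -> [11]
extract_min()->11, []

Final heap: []


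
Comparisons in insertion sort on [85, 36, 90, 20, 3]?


Algorithm: insertion sort
Input: [85, 36, 90, 20, 3]
Sorted: [3, 20, 36, 85, 90]

9


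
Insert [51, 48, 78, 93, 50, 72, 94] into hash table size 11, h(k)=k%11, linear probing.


Insert 51: h=7 -> slot 7
Insert 48: h=4 -> slot 4
Insert 78: h=1 -> slot 1
Insert 93: h=5 -> slot 5
Insert 50: h=6 -> slot 6
Insert 72: h=6, 2 probes -> slot 8
Insert 94: h=6, 3 probes -> slot 9

Table: [None, 78, None, None, 48, 93, 50, 51, 72, 94, None]


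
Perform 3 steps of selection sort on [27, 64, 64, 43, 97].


Initial: [27, 64, 64, 43, 97]
Step 1: min=27 at 0
  Swap: [27, 64, 64, 43, 97]
Step 2: min=43 at 3
  Swap: [27, 43, 64, 64, 97]
Step 3: min=64 at 2
  Swap: [27, 43, 64, 64, 97]

After 3 steps: [27, 43, 64, 64, 97]
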